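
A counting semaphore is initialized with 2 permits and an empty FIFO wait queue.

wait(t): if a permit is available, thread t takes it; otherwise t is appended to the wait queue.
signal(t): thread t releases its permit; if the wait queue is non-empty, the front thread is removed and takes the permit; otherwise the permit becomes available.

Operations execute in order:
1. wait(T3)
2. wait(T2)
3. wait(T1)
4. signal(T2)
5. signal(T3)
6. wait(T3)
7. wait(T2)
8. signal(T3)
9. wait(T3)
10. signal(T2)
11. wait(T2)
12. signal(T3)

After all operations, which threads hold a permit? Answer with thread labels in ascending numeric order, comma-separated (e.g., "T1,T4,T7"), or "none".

Answer: T1,T2

Derivation:
Step 1: wait(T3) -> count=1 queue=[] holders={T3}
Step 2: wait(T2) -> count=0 queue=[] holders={T2,T3}
Step 3: wait(T1) -> count=0 queue=[T1] holders={T2,T3}
Step 4: signal(T2) -> count=0 queue=[] holders={T1,T3}
Step 5: signal(T3) -> count=1 queue=[] holders={T1}
Step 6: wait(T3) -> count=0 queue=[] holders={T1,T3}
Step 7: wait(T2) -> count=0 queue=[T2] holders={T1,T3}
Step 8: signal(T3) -> count=0 queue=[] holders={T1,T2}
Step 9: wait(T3) -> count=0 queue=[T3] holders={T1,T2}
Step 10: signal(T2) -> count=0 queue=[] holders={T1,T3}
Step 11: wait(T2) -> count=0 queue=[T2] holders={T1,T3}
Step 12: signal(T3) -> count=0 queue=[] holders={T1,T2}
Final holders: T1,T2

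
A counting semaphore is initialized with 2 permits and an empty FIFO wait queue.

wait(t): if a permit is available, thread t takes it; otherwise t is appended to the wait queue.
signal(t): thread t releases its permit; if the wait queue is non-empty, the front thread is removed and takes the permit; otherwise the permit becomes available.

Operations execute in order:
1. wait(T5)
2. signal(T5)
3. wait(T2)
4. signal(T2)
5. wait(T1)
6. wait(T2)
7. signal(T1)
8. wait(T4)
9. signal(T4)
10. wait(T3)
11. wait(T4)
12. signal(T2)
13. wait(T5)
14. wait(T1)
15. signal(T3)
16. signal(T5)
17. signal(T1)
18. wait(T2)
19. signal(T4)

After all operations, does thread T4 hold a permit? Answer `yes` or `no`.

Step 1: wait(T5) -> count=1 queue=[] holders={T5}
Step 2: signal(T5) -> count=2 queue=[] holders={none}
Step 3: wait(T2) -> count=1 queue=[] holders={T2}
Step 4: signal(T2) -> count=2 queue=[] holders={none}
Step 5: wait(T1) -> count=1 queue=[] holders={T1}
Step 6: wait(T2) -> count=0 queue=[] holders={T1,T2}
Step 7: signal(T1) -> count=1 queue=[] holders={T2}
Step 8: wait(T4) -> count=0 queue=[] holders={T2,T4}
Step 9: signal(T4) -> count=1 queue=[] holders={T2}
Step 10: wait(T3) -> count=0 queue=[] holders={T2,T3}
Step 11: wait(T4) -> count=0 queue=[T4] holders={T2,T3}
Step 12: signal(T2) -> count=0 queue=[] holders={T3,T4}
Step 13: wait(T5) -> count=0 queue=[T5] holders={T3,T4}
Step 14: wait(T1) -> count=0 queue=[T5,T1] holders={T3,T4}
Step 15: signal(T3) -> count=0 queue=[T1] holders={T4,T5}
Step 16: signal(T5) -> count=0 queue=[] holders={T1,T4}
Step 17: signal(T1) -> count=1 queue=[] holders={T4}
Step 18: wait(T2) -> count=0 queue=[] holders={T2,T4}
Step 19: signal(T4) -> count=1 queue=[] holders={T2}
Final holders: {T2} -> T4 not in holders

Answer: no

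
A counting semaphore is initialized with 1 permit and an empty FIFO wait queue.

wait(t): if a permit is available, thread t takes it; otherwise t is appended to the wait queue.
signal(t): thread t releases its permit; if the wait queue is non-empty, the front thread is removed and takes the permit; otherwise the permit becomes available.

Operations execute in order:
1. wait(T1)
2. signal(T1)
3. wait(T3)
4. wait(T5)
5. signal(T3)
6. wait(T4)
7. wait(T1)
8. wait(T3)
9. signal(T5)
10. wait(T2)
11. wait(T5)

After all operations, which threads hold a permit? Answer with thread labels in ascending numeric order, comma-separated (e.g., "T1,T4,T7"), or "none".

Answer: T4

Derivation:
Step 1: wait(T1) -> count=0 queue=[] holders={T1}
Step 2: signal(T1) -> count=1 queue=[] holders={none}
Step 3: wait(T3) -> count=0 queue=[] holders={T3}
Step 4: wait(T5) -> count=0 queue=[T5] holders={T3}
Step 5: signal(T3) -> count=0 queue=[] holders={T5}
Step 6: wait(T4) -> count=0 queue=[T4] holders={T5}
Step 7: wait(T1) -> count=0 queue=[T4,T1] holders={T5}
Step 8: wait(T3) -> count=0 queue=[T4,T1,T3] holders={T5}
Step 9: signal(T5) -> count=0 queue=[T1,T3] holders={T4}
Step 10: wait(T2) -> count=0 queue=[T1,T3,T2] holders={T4}
Step 11: wait(T5) -> count=0 queue=[T1,T3,T2,T5] holders={T4}
Final holders: T4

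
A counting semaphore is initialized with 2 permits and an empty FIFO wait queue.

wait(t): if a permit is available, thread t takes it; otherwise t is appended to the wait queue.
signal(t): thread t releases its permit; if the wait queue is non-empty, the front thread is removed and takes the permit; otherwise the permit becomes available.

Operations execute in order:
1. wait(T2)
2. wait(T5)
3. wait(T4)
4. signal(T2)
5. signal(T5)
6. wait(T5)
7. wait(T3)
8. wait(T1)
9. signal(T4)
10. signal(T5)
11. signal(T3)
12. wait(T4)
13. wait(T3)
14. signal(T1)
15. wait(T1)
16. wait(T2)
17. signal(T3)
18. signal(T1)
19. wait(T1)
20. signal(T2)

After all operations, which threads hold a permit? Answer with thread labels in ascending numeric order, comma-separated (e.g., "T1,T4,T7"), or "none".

Step 1: wait(T2) -> count=1 queue=[] holders={T2}
Step 2: wait(T5) -> count=0 queue=[] holders={T2,T5}
Step 3: wait(T4) -> count=0 queue=[T4] holders={T2,T5}
Step 4: signal(T2) -> count=0 queue=[] holders={T4,T5}
Step 5: signal(T5) -> count=1 queue=[] holders={T4}
Step 6: wait(T5) -> count=0 queue=[] holders={T4,T5}
Step 7: wait(T3) -> count=0 queue=[T3] holders={T4,T5}
Step 8: wait(T1) -> count=0 queue=[T3,T1] holders={T4,T5}
Step 9: signal(T4) -> count=0 queue=[T1] holders={T3,T5}
Step 10: signal(T5) -> count=0 queue=[] holders={T1,T3}
Step 11: signal(T3) -> count=1 queue=[] holders={T1}
Step 12: wait(T4) -> count=0 queue=[] holders={T1,T4}
Step 13: wait(T3) -> count=0 queue=[T3] holders={T1,T4}
Step 14: signal(T1) -> count=0 queue=[] holders={T3,T4}
Step 15: wait(T1) -> count=0 queue=[T1] holders={T3,T4}
Step 16: wait(T2) -> count=0 queue=[T1,T2] holders={T3,T4}
Step 17: signal(T3) -> count=0 queue=[T2] holders={T1,T4}
Step 18: signal(T1) -> count=0 queue=[] holders={T2,T4}
Step 19: wait(T1) -> count=0 queue=[T1] holders={T2,T4}
Step 20: signal(T2) -> count=0 queue=[] holders={T1,T4}
Final holders: T1,T4

Answer: T1,T4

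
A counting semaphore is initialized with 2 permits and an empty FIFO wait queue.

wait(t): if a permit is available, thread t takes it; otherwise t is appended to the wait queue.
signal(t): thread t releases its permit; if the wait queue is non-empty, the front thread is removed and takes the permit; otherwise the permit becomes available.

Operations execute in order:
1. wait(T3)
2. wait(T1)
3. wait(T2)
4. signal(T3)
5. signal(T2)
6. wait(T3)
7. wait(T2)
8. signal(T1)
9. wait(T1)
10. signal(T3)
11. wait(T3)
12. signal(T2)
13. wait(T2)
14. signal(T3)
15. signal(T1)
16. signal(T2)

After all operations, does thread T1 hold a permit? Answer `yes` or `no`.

Step 1: wait(T3) -> count=1 queue=[] holders={T3}
Step 2: wait(T1) -> count=0 queue=[] holders={T1,T3}
Step 3: wait(T2) -> count=0 queue=[T2] holders={T1,T3}
Step 4: signal(T3) -> count=0 queue=[] holders={T1,T2}
Step 5: signal(T2) -> count=1 queue=[] holders={T1}
Step 6: wait(T3) -> count=0 queue=[] holders={T1,T3}
Step 7: wait(T2) -> count=0 queue=[T2] holders={T1,T3}
Step 8: signal(T1) -> count=0 queue=[] holders={T2,T3}
Step 9: wait(T1) -> count=0 queue=[T1] holders={T2,T3}
Step 10: signal(T3) -> count=0 queue=[] holders={T1,T2}
Step 11: wait(T3) -> count=0 queue=[T3] holders={T1,T2}
Step 12: signal(T2) -> count=0 queue=[] holders={T1,T3}
Step 13: wait(T2) -> count=0 queue=[T2] holders={T1,T3}
Step 14: signal(T3) -> count=0 queue=[] holders={T1,T2}
Step 15: signal(T1) -> count=1 queue=[] holders={T2}
Step 16: signal(T2) -> count=2 queue=[] holders={none}
Final holders: {none} -> T1 not in holders

Answer: no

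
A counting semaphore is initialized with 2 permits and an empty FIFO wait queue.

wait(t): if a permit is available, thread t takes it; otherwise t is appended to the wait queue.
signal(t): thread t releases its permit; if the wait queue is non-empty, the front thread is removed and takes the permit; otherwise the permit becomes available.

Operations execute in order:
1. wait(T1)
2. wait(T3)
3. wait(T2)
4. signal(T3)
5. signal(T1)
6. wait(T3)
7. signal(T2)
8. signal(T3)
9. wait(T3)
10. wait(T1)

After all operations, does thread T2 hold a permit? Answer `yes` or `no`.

Step 1: wait(T1) -> count=1 queue=[] holders={T1}
Step 2: wait(T3) -> count=0 queue=[] holders={T1,T3}
Step 3: wait(T2) -> count=0 queue=[T2] holders={T1,T3}
Step 4: signal(T3) -> count=0 queue=[] holders={T1,T2}
Step 5: signal(T1) -> count=1 queue=[] holders={T2}
Step 6: wait(T3) -> count=0 queue=[] holders={T2,T3}
Step 7: signal(T2) -> count=1 queue=[] holders={T3}
Step 8: signal(T3) -> count=2 queue=[] holders={none}
Step 9: wait(T3) -> count=1 queue=[] holders={T3}
Step 10: wait(T1) -> count=0 queue=[] holders={T1,T3}
Final holders: {T1,T3} -> T2 not in holders

Answer: no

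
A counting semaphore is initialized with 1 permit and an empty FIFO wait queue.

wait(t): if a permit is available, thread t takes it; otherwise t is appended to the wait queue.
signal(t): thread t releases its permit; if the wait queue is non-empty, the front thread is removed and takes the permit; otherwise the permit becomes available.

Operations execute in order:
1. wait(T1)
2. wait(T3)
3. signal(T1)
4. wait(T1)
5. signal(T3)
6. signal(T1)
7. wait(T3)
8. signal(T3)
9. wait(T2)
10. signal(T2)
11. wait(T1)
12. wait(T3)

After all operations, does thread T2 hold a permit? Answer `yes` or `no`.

Answer: no

Derivation:
Step 1: wait(T1) -> count=0 queue=[] holders={T1}
Step 2: wait(T3) -> count=0 queue=[T3] holders={T1}
Step 3: signal(T1) -> count=0 queue=[] holders={T3}
Step 4: wait(T1) -> count=0 queue=[T1] holders={T3}
Step 5: signal(T3) -> count=0 queue=[] holders={T1}
Step 6: signal(T1) -> count=1 queue=[] holders={none}
Step 7: wait(T3) -> count=0 queue=[] holders={T3}
Step 8: signal(T3) -> count=1 queue=[] holders={none}
Step 9: wait(T2) -> count=0 queue=[] holders={T2}
Step 10: signal(T2) -> count=1 queue=[] holders={none}
Step 11: wait(T1) -> count=0 queue=[] holders={T1}
Step 12: wait(T3) -> count=0 queue=[T3] holders={T1}
Final holders: {T1} -> T2 not in holders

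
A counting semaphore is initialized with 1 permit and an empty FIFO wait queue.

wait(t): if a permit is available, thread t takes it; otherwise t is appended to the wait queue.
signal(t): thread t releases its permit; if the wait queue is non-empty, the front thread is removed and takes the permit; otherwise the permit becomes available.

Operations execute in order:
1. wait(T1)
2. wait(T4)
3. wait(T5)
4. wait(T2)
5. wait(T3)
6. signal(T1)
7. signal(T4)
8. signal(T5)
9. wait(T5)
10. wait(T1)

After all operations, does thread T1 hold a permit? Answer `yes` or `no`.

Answer: no

Derivation:
Step 1: wait(T1) -> count=0 queue=[] holders={T1}
Step 2: wait(T4) -> count=0 queue=[T4] holders={T1}
Step 3: wait(T5) -> count=0 queue=[T4,T5] holders={T1}
Step 4: wait(T2) -> count=0 queue=[T4,T5,T2] holders={T1}
Step 5: wait(T3) -> count=0 queue=[T4,T5,T2,T3] holders={T1}
Step 6: signal(T1) -> count=0 queue=[T5,T2,T3] holders={T4}
Step 7: signal(T4) -> count=0 queue=[T2,T3] holders={T5}
Step 8: signal(T5) -> count=0 queue=[T3] holders={T2}
Step 9: wait(T5) -> count=0 queue=[T3,T5] holders={T2}
Step 10: wait(T1) -> count=0 queue=[T3,T5,T1] holders={T2}
Final holders: {T2} -> T1 not in holders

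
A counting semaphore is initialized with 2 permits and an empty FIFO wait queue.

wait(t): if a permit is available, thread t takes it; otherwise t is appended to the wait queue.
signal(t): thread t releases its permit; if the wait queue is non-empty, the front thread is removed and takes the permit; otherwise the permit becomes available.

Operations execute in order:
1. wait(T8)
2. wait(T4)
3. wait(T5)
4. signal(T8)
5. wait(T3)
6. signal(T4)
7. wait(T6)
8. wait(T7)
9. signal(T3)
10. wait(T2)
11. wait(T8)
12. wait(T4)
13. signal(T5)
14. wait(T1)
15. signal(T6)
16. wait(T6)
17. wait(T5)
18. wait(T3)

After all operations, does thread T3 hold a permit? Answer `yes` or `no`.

Step 1: wait(T8) -> count=1 queue=[] holders={T8}
Step 2: wait(T4) -> count=0 queue=[] holders={T4,T8}
Step 3: wait(T5) -> count=0 queue=[T5] holders={T4,T8}
Step 4: signal(T8) -> count=0 queue=[] holders={T4,T5}
Step 5: wait(T3) -> count=0 queue=[T3] holders={T4,T5}
Step 6: signal(T4) -> count=0 queue=[] holders={T3,T5}
Step 7: wait(T6) -> count=0 queue=[T6] holders={T3,T5}
Step 8: wait(T7) -> count=0 queue=[T6,T7] holders={T3,T5}
Step 9: signal(T3) -> count=0 queue=[T7] holders={T5,T6}
Step 10: wait(T2) -> count=0 queue=[T7,T2] holders={T5,T6}
Step 11: wait(T8) -> count=0 queue=[T7,T2,T8] holders={T5,T6}
Step 12: wait(T4) -> count=0 queue=[T7,T2,T8,T4] holders={T5,T6}
Step 13: signal(T5) -> count=0 queue=[T2,T8,T4] holders={T6,T7}
Step 14: wait(T1) -> count=0 queue=[T2,T8,T4,T1] holders={T6,T7}
Step 15: signal(T6) -> count=0 queue=[T8,T4,T1] holders={T2,T7}
Step 16: wait(T6) -> count=0 queue=[T8,T4,T1,T6] holders={T2,T7}
Step 17: wait(T5) -> count=0 queue=[T8,T4,T1,T6,T5] holders={T2,T7}
Step 18: wait(T3) -> count=0 queue=[T8,T4,T1,T6,T5,T3] holders={T2,T7}
Final holders: {T2,T7} -> T3 not in holders

Answer: no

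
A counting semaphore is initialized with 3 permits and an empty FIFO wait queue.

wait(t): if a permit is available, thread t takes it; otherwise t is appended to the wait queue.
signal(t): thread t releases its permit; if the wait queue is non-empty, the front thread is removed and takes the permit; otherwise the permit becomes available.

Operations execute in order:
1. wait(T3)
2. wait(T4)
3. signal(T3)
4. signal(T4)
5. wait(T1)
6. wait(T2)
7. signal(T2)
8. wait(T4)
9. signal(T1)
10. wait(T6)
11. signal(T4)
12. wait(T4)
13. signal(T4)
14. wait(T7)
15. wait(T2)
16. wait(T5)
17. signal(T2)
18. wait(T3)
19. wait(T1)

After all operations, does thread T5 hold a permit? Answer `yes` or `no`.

Step 1: wait(T3) -> count=2 queue=[] holders={T3}
Step 2: wait(T4) -> count=1 queue=[] holders={T3,T4}
Step 3: signal(T3) -> count=2 queue=[] holders={T4}
Step 4: signal(T4) -> count=3 queue=[] holders={none}
Step 5: wait(T1) -> count=2 queue=[] holders={T1}
Step 6: wait(T2) -> count=1 queue=[] holders={T1,T2}
Step 7: signal(T2) -> count=2 queue=[] holders={T1}
Step 8: wait(T4) -> count=1 queue=[] holders={T1,T4}
Step 9: signal(T1) -> count=2 queue=[] holders={T4}
Step 10: wait(T6) -> count=1 queue=[] holders={T4,T6}
Step 11: signal(T4) -> count=2 queue=[] holders={T6}
Step 12: wait(T4) -> count=1 queue=[] holders={T4,T6}
Step 13: signal(T4) -> count=2 queue=[] holders={T6}
Step 14: wait(T7) -> count=1 queue=[] holders={T6,T7}
Step 15: wait(T2) -> count=0 queue=[] holders={T2,T6,T7}
Step 16: wait(T5) -> count=0 queue=[T5] holders={T2,T6,T7}
Step 17: signal(T2) -> count=0 queue=[] holders={T5,T6,T7}
Step 18: wait(T3) -> count=0 queue=[T3] holders={T5,T6,T7}
Step 19: wait(T1) -> count=0 queue=[T3,T1] holders={T5,T6,T7}
Final holders: {T5,T6,T7} -> T5 in holders

Answer: yes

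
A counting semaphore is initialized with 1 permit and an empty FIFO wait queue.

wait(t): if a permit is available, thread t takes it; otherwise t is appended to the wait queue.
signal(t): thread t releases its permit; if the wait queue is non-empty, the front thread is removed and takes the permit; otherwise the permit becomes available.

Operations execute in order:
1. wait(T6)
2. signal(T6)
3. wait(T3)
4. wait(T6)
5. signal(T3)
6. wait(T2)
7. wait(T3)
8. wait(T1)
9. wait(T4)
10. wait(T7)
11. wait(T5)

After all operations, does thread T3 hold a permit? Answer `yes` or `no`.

Step 1: wait(T6) -> count=0 queue=[] holders={T6}
Step 2: signal(T6) -> count=1 queue=[] holders={none}
Step 3: wait(T3) -> count=0 queue=[] holders={T3}
Step 4: wait(T6) -> count=0 queue=[T6] holders={T3}
Step 5: signal(T3) -> count=0 queue=[] holders={T6}
Step 6: wait(T2) -> count=0 queue=[T2] holders={T6}
Step 7: wait(T3) -> count=0 queue=[T2,T3] holders={T6}
Step 8: wait(T1) -> count=0 queue=[T2,T3,T1] holders={T6}
Step 9: wait(T4) -> count=0 queue=[T2,T3,T1,T4] holders={T6}
Step 10: wait(T7) -> count=0 queue=[T2,T3,T1,T4,T7] holders={T6}
Step 11: wait(T5) -> count=0 queue=[T2,T3,T1,T4,T7,T5] holders={T6}
Final holders: {T6} -> T3 not in holders

Answer: no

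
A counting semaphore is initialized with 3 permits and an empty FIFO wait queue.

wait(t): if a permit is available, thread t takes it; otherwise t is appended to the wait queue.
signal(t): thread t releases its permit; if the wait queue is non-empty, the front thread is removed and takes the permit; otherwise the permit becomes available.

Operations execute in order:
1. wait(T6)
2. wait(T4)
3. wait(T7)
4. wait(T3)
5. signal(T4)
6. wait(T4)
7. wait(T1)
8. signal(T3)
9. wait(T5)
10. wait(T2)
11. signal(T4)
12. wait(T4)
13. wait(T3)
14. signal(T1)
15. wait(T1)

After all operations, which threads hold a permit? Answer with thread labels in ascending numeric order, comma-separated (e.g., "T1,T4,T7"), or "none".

Answer: T5,T6,T7

Derivation:
Step 1: wait(T6) -> count=2 queue=[] holders={T6}
Step 2: wait(T4) -> count=1 queue=[] holders={T4,T6}
Step 3: wait(T7) -> count=0 queue=[] holders={T4,T6,T7}
Step 4: wait(T3) -> count=0 queue=[T3] holders={T4,T6,T7}
Step 5: signal(T4) -> count=0 queue=[] holders={T3,T6,T7}
Step 6: wait(T4) -> count=0 queue=[T4] holders={T3,T6,T7}
Step 7: wait(T1) -> count=0 queue=[T4,T1] holders={T3,T6,T7}
Step 8: signal(T3) -> count=0 queue=[T1] holders={T4,T6,T7}
Step 9: wait(T5) -> count=0 queue=[T1,T5] holders={T4,T6,T7}
Step 10: wait(T2) -> count=0 queue=[T1,T5,T2] holders={T4,T6,T7}
Step 11: signal(T4) -> count=0 queue=[T5,T2] holders={T1,T6,T7}
Step 12: wait(T4) -> count=0 queue=[T5,T2,T4] holders={T1,T6,T7}
Step 13: wait(T3) -> count=0 queue=[T5,T2,T4,T3] holders={T1,T6,T7}
Step 14: signal(T1) -> count=0 queue=[T2,T4,T3] holders={T5,T6,T7}
Step 15: wait(T1) -> count=0 queue=[T2,T4,T3,T1] holders={T5,T6,T7}
Final holders: T5,T6,T7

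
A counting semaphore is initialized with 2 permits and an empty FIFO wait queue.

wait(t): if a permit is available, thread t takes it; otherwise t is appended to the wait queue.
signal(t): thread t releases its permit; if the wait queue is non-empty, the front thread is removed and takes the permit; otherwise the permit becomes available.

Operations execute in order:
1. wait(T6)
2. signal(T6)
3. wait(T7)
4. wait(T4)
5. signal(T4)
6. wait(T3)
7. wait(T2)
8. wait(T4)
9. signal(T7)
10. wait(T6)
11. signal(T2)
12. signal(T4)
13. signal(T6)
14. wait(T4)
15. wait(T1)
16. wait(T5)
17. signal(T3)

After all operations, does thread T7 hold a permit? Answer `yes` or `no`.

Answer: no

Derivation:
Step 1: wait(T6) -> count=1 queue=[] holders={T6}
Step 2: signal(T6) -> count=2 queue=[] holders={none}
Step 3: wait(T7) -> count=1 queue=[] holders={T7}
Step 4: wait(T4) -> count=0 queue=[] holders={T4,T7}
Step 5: signal(T4) -> count=1 queue=[] holders={T7}
Step 6: wait(T3) -> count=0 queue=[] holders={T3,T7}
Step 7: wait(T2) -> count=0 queue=[T2] holders={T3,T7}
Step 8: wait(T4) -> count=0 queue=[T2,T4] holders={T3,T7}
Step 9: signal(T7) -> count=0 queue=[T4] holders={T2,T3}
Step 10: wait(T6) -> count=0 queue=[T4,T6] holders={T2,T3}
Step 11: signal(T2) -> count=0 queue=[T6] holders={T3,T4}
Step 12: signal(T4) -> count=0 queue=[] holders={T3,T6}
Step 13: signal(T6) -> count=1 queue=[] holders={T3}
Step 14: wait(T4) -> count=0 queue=[] holders={T3,T4}
Step 15: wait(T1) -> count=0 queue=[T1] holders={T3,T4}
Step 16: wait(T5) -> count=0 queue=[T1,T5] holders={T3,T4}
Step 17: signal(T3) -> count=0 queue=[T5] holders={T1,T4}
Final holders: {T1,T4} -> T7 not in holders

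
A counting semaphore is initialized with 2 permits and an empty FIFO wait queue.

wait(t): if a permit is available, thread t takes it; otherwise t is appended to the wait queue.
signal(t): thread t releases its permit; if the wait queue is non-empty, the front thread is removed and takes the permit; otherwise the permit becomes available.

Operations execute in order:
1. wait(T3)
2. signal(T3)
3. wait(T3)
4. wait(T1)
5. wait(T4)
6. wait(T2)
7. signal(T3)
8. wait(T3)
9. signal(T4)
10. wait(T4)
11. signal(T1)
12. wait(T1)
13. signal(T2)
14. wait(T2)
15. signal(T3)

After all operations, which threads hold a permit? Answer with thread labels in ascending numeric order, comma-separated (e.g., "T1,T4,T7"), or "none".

Answer: T1,T4

Derivation:
Step 1: wait(T3) -> count=1 queue=[] holders={T3}
Step 2: signal(T3) -> count=2 queue=[] holders={none}
Step 3: wait(T3) -> count=1 queue=[] holders={T3}
Step 4: wait(T1) -> count=0 queue=[] holders={T1,T3}
Step 5: wait(T4) -> count=0 queue=[T4] holders={T1,T3}
Step 6: wait(T2) -> count=0 queue=[T4,T2] holders={T1,T3}
Step 7: signal(T3) -> count=0 queue=[T2] holders={T1,T4}
Step 8: wait(T3) -> count=0 queue=[T2,T3] holders={T1,T4}
Step 9: signal(T4) -> count=0 queue=[T3] holders={T1,T2}
Step 10: wait(T4) -> count=0 queue=[T3,T4] holders={T1,T2}
Step 11: signal(T1) -> count=0 queue=[T4] holders={T2,T3}
Step 12: wait(T1) -> count=0 queue=[T4,T1] holders={T2,T3}
Step 13: signal(T2) -> count=0 queue=[T1] holders={T3,T4}
Step 14: wait(T2) -> count=0 queue=[T1,T2] holders={T3,T4}
Step 15: signal(T3) -> count=0 queue=[T2] holders={T1,T4}
Final holders: T1,T4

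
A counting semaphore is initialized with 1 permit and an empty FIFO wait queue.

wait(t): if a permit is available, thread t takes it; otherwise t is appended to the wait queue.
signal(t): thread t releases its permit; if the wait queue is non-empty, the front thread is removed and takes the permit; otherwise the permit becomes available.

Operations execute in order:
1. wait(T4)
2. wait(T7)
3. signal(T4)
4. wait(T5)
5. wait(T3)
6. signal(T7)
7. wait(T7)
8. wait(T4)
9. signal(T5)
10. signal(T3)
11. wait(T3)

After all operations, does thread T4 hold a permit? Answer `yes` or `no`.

Step 1: wait(T4) -> count=0 queue=[] holders={T4}
Step 2: wait(T7) -> count=0 queue=[T7] holders={T4}
Step 3: signal(T4) -> count=0 queue=[] holders={T7}
Step 4: wait(T5) -> count=0 queue=[T5] holders={T7}
Step 5: wait(T3) -> count=0 queue=[T5,T3] holders={T7}
Step 6: signal(T7) -> count=0 queue=[T3] holders={T5}
Step 7: wait(T7) -> count=0 queue=[T3,T7] holders={T5}
Step 8: wait(T4) -> count=0 queue=[T3,T7,T4] holders={T5}
Step 9: signal(T5) -> count=0 queue=[T7,T4] holders={T3}
Step 10: signal(T3) -> count=0 queue=[T4] holders={T7}
Step 11: wait(T3) -> count=0 queue=[T4,T3] holders={T7}
Final holders: {T7} -> T4 not in holders

Answer: no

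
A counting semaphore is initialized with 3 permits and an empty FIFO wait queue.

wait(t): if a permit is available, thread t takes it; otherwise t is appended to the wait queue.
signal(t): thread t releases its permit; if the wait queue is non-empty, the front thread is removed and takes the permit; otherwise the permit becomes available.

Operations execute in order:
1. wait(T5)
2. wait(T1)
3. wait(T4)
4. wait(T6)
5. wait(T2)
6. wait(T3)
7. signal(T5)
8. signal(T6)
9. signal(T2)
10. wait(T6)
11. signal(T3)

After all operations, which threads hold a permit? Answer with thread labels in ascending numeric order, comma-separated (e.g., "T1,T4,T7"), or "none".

Step 1: wait(T5) -> count=2 queue=[] holders={T5}
Step 2: wait(T1) -> count=1 queue=[] holders={T1,T5}
Step 3: wait(T4) -> count=0 queue=[] holders={T1,T4,T5}
Step 4: wait(T6) -> count=0 queue=[T6] holders={T1,T4,T5}
Step 5: wait(T2) -> count=0 queue=[T6,T2] holders={T1,T4,T5}
Step 6: wait(T3) -> count=0 queue=[T6,T2,T3] holders={T1,T4,T5}
Step 7: signal(T5) -> count=0 queue=[T2,T3] holders={T1,T4,T6}
Step 8: signal(T6) -> count=0 queue=[T3] holders={T1,T2,T4}
Step 9: signal(T2) -> count=0 queue=[] holders={T1,T3,T4}
Step 10: wait(T6) -> count=0 queue=[T6] holders={T1,T3,T4}
Step 11: signal(T3) -> count=0 queue=[] holders={T1,T4,T6}
Final holders: T1,T4,T6

Answer: T1,T4,T6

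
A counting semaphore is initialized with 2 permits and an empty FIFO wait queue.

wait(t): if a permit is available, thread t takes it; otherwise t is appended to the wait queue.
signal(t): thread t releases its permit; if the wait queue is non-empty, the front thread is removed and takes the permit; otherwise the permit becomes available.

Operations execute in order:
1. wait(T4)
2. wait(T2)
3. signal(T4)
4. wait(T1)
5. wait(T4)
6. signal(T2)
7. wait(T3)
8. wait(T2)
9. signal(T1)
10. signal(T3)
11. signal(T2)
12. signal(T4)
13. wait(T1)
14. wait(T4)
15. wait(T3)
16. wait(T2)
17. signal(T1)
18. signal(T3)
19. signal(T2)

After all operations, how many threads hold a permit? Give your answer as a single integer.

Answer: 1

Derivation:
Step 1: wait(T4) -> count=1 queue=[] holders={T4}
Step 2: wait(T2) -> count=0 queue=[] holders={T2,T4}
Step 3: signal(T4) -> count=1 queue=[] holders={T2}
Step 4: wait(T1) -> count=0 queue=[] holders={T1,T2}
Step 5: wait(T4) -> count=0 queue=[T4] holders={T1,T2}
Step 6: signal(T2) -> count=0 queue=[] holders={T1,T4}
Step 7: wait(T3) -> count=0 queue=[T3] holders={T1,T4}
Step 8: wait(T2) -> count=0 queue=[T3,T2] holders={T1,T4}
Step 9: signal(T1) -> count=0 queue=[T2] holders={T3,T4}
Step 10: signal(T3) -> count=0 queue=[] holders={T2,T4}
Step 11: signal(T2) -> count=1 queue=[] holders={T4}
Step 12: signal(T4) -> count=2 queue=[] holders={none}
Step 13: wait(T1) -> count=1 queue=[] holders={T1}
Step 14: wait(T4) -> count=0 queue=[] holders={T1,T4}
Step 15: wait(T3) -> count=0 queue=[T3] holders={T1,T4}
Step 16: wait(T2) -> count=0 queue=[T3,T2] holders={T1,T4}
Step 17: signal(T1) -> count=0 queue=[T2] holders={T3,T4}
Step 18: signal(T3) -> count=0 queue=[] holders={T2,T4}
Step 19: signal(T2) -> count=1 queue=[] holders={T4}
Final holders: {T4} -> 1 thread(s)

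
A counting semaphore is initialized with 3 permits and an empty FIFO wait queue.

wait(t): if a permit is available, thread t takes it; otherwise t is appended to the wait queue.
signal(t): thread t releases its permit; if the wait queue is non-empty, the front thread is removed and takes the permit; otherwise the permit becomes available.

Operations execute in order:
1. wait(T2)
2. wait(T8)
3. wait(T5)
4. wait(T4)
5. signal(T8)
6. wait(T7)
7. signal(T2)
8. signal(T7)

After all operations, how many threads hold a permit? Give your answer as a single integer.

Answer: 2

Derivation:
Step 1: wait(T2) -> count=2 queue=[] holders={T2}
Step 2: wait(T8) -> count=1 queue=[] holders={T2,T8}
Step 3: wait(T5) -> count=0 queue=[] holders={T2,T5,T8}
Step 4: wait(T4) -> count=0 queue=[T4] holders={T2,T5,T8}
Step 5: signal(T8) -> count=0 queue=[] holders={T2,T4,T5}
Step 6: wait(T7) -> count=0 queue=[T7] holders={T2,T4,T5}
Step 7: signal(T2) -> count=0 queue=[] holders={T4,T5,T7}
Step 8: signal(T7) -> count=1 queue=[] holders={T4,T5}
Final holders: {T4,T5} -> 2 thread(s)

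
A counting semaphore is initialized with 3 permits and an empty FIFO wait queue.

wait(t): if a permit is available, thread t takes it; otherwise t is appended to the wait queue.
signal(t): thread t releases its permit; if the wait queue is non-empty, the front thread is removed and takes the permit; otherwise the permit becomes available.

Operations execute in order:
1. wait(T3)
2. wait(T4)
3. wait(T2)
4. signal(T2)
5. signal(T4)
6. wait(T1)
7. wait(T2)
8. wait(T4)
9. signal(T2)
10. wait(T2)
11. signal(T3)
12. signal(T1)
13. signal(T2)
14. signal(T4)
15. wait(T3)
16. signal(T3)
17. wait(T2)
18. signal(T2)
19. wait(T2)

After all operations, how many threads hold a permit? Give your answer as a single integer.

Step 1: wait(T3) -> count=2 queue=[] holders={T3}
Step 2: wait(T4) -> count=1 queue=[] holders={T3,T4}
Step 3: wait(T2) -> count=0 queue=[] holders={T2,T3,T4}
Step 4: signal(T2) -> count=1 queue=[] holders={T3,T4}
Step 5: signal(T4) -> count=2 queue=[] holders={T3}
Step 6: wait(T1) -> count=1 queue=[] holders={T1,T3}
Step 7: wait(T2) -> count=0 queue=[] holders={T1,T2,T3}
Step 8: wait(T4) -> count=0 queue=[T4] holders={T1,T2,T3}
Step 9: signal(T2) -> count=0 queue=[] holders={T1,T3,T4}
Step 10: wait(T2) -> count=0 queue=[T2] holders={T1,T3,T4}
Step 11: signal(T3) -> count=0 queue=[] holders={T1,T2,T4}
Step 12: signal(T1) -> count=1 queue=[] holders={T2,T4}
Step 13: signal(T2) -> count=2 queue=[] holders={T4}
Step 14: signal(T4) -> count=3 queue=[] holders={none}
Step 15: wait(T3) -> count=2 queue=[] holders={T3}
Step 16: signal(T3) -> count=3 queue=[] holders={none}
Step 17: wait(T2) -> count=2 queue=[] holders={T2}
Step 18: signal(T2) -> count=3 queue=[] holders={none}
Step 19: wait(T2) -> count=2 queue=[] holders={T2}
Final holders: {T2} -> 1 thread(s)

Answer: 1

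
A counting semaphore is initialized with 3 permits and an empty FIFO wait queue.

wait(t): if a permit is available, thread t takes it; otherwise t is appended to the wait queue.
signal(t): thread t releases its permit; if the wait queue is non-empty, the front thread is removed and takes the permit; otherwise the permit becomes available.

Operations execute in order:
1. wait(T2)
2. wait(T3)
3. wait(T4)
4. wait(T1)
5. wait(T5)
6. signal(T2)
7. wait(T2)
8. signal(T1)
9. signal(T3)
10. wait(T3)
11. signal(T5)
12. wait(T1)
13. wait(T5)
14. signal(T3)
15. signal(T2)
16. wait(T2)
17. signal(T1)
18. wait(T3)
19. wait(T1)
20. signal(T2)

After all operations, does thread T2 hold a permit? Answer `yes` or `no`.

Step 1: wait(T2) -> count=2 queue=[] holders={T2}
Step 2: wait(T3) -> count=1 queue=[] holders={T2,T3}
Step 3: wait(T4) -> count=0 queue=[] holders={T2,T3,T4}
Step 4: wait(T1) -> count=0 queue=[T1] holders={T2,T3,T4}
Step 5: wait(T5) -> count=0 queue=[T1,T5] holders={T2,T3,T4}
Step 6: signal(T2) -> count=0 queue=[T5] holders={T1,T3,T4}
Step 7: wait(T2) -> count=0 queue=[T5,T2] holders={T1,T3,T4}
Step 8: signal(T1) -> count=0 queue=[T2] holders={T3,T4,T5}
Step 9: signal(T3) -> count=0 queue=[] holders={T2,T4,T5}
Step 10: wait(T3) -> count=0 queue=[T3] holders={T2,T4,T5}
Step 11: signal(T5) -> count=0 queue=[] holders={T2,T3,T4}
Step 12: wait(T1) -> count=0 queue=[T1] holders={T2,T3,T4}
Step 13: wait(T5) -> count=0 queue=[T1,T5] holders={T2,T3,T4}
Step 14: signal(T3) -> count=0 queue=[T5] holders={T1,T2,T4}
Step 15: signal(T2) -> count=0 queue=[] holders={T1,T4,T5}
Step 16: wait(T2) -> count=0 queue=[T2] holders={T1,T4,T5}
Step 17: signal(T1) -> count=0 queue=[] holders={T2,T4,T5}
Step 18: wait(T3) -> count=0 queue=[T3] holders={T2,T4,T5}
Step 19: wait(T1) -> count=0 queue=[T3,T1] holders={T2,T4,T5}
Step 20: signal(T2) -> count=0 queue=[T1] holders={T3,T4,T5}
Final holders: {T3,T4,T5} -> T2 not in holders

Answer: no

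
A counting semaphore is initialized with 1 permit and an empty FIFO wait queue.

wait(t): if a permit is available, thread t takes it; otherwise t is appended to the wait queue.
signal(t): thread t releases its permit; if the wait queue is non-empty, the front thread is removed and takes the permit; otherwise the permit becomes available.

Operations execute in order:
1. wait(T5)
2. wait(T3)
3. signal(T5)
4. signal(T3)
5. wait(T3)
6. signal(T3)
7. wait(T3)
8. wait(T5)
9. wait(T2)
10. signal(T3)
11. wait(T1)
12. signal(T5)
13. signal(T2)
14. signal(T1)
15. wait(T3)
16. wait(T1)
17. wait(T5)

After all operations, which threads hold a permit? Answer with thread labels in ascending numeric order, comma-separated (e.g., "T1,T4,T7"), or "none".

Step 1: wait(T5) -> count=0 queue=[] holders={T5}
Step 2: wait(T3) -> count=0 queue=[T3] holders={T5}
Step 3: signal(T5) -> count=0 queue=[] holders={T3}
Step 4: signal(T3) -> count=1 queue=[] holders={none}
Step 5: wait(T3) -> count=0 queue=[] holders={T3}
Step 6: signal(T3) -> count=1 queue=[] holders={none}
Step 7: wait(T3) -> count=0 queue=[] holders={T3}
Step 8: wait(T5) -> count=0 queue=[T5] holders={T3}
Step 9: wait(T2) -> count=0 queue=[T5,T2] holders={T3}
Step 10: signal(T3) -> count=0 queue=[T2] holders={T5}
Step 11: wait(T1) -> count=0 queue=[T2,T1] holders={T5}
Step 12: signal(T5) -> count=0 queue=[T1] holders={T2}
Step 13: signal(T2) -> count=0 queue=[] holders={T1}
Step 14: signal(T1) -> count=1 queue=[] holders={none}
Step 15: wait(T3) -> count=0 queue=[] holders={T3}
Step 16: wait(T1) -> count=0 queue=[T1] holders={T3}
Step 17: wait(T5) -> count=0 queue=[T1,T5] holders={T3}
Final holders: T3

Answer: T3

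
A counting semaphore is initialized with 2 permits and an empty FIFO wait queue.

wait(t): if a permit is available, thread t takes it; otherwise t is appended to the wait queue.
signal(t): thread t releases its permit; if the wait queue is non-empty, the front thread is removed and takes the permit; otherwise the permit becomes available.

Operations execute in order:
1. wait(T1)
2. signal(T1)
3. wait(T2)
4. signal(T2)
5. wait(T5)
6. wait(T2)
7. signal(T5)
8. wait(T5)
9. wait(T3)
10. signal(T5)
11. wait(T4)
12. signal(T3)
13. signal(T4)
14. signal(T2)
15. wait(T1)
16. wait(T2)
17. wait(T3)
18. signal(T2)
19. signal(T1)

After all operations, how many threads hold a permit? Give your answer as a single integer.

Step 1: wait(T1) -> count=1 queue=[] holders={T1}
Step 2: signal(T1) -> count=2 queue=[] holders={none}
Step 3: wait(T2) -> count=1 queue=[] holders={T2}
Step 4: signal(T2) -> count=2 queue=[] holders={none}
Step 5: wait(T5) -> count=1 queue=[] holders={T5}
Step 6: wait(T2) -> count=0 queue=[] holders={T2,T5}
Step 7: signal(T5) -> count=1 queue=[] holders={T2}
Step 8: wait(T5) -> count=0 queue=[] holders={T2,T5}
Step 9: wait(T3) -> count=0 queue=[T3] holders={T2,T5}
Step 10: signal(T5) -> count=0 queue=[] holders={T2,T3}
Step 11: wait(T4) -> count=0 queue=[T4] holders={T2,T3}
Step 12: signal(T3) -> count=0 queue=[] holders={T2,T4}
Step 13: signal(T4) -> count=1 queue=[] holders={T2}
Step 14: signal(T2) -> count=2 queue=[] holders={none}
Step 15: wait(T1) -> count=1 queue=[] holders={T1}
Step 16: wait(T2) -> count=0 queue=[] holders={T1,T2}
Step 17: wait(T3) -> count=0 queue=[T3] holders={T1,T2}
Step 18: signal(T2) -> count=0 queue=[] holders={T1,T3}
Step 19: signal(T1) -> count=1 queue=[] holders={T3}
Final holders: {T3} -> 1 thread(s)

Answer: 1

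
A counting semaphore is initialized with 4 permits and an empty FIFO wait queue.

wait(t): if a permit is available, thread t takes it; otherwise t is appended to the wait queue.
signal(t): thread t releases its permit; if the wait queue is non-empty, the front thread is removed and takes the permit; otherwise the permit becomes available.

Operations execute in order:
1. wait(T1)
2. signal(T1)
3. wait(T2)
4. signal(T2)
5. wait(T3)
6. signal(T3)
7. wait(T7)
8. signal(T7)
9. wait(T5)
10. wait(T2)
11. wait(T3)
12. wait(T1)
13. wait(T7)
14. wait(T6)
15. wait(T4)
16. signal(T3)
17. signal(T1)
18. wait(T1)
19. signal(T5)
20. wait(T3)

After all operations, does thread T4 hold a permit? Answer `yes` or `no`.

Answer: yes

Derivation:
Step 1: wait(T1) -> count=3 queue=[] holders={T1}
Step 2: signal(T1) -> count=4 queue=[] holders={none}
Step 3: wait(T2) -> count=3 queue=[] holders={T2}
Step 4: signal(T2) -> count=4 queue=[] holders={none}
Step 5: wait(T3) -> count=3 queue=[] holders={T3}
Step 6: signal(T3) -> count=4 queue=[] holders={none}
Step 7: wait(T7) -> count=3 queue=[] holders={T7}
Step 8: signal(T7) -> count=4 queue=[] holders={none}
Step 9: wait(T5) -> count=3 queue=[] holders={T5}
Step 10: wait(T2) -> count=2 queue=[] holders={T2,T5}
Step 11: wait(T3) -> count=1 queue=[] holders={T2,T3,T5}
Step 12: wait(T1) -> count=0 queue=[] holders={T1,T2,T3,T5}
Step 13: wait(T7) -> count=0 queue=[T7] holders={T1,T2,T3,T5}
Step 14: wait(T6) -> count=0 queue=[T7,T6] holders={T1,T2,T3,T5}
Step 15: wait(T4) -> count=0 queue=[T7,T6,T4] holders={T1,T2,T3,T5}
Step 16: signal(T3) -> count=0 queue=[T6,T4] holders={T1,T2,T5,T7}
Step 17: signal(T1) -> count=0 queue=[T4] holders={T2,T5,T6,T7}
Step 18: wait(T1) -> count=0 queue=[T4,T1] holders={T2,T5,T6,T7}
Step 19: signal(T5) -> count=0 queue=[T1] holders={T2,T4,T6,T7}
Step 20: wait(T3) -> count=0 queue=[T1,T3] holders={T2,T4,T6,T7}
Final holders: {T2,T4,T6,T7} -> T4 in holders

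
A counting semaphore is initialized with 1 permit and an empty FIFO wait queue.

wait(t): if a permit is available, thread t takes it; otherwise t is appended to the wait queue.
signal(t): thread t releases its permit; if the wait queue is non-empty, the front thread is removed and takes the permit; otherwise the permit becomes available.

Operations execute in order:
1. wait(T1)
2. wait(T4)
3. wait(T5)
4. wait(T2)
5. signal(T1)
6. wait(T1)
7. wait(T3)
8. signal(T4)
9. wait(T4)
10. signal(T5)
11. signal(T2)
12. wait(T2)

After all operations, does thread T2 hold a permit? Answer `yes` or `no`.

Step 1: wait(T1) -> count=0 queue=[] holders={T1}
Step 2: wait(T4) -> count=0 queue=[T4] holders={T1}
Step 3: wait(T5) -> count=0 queue=[T4,T5] holders={T1}
Step 4: wait(T2) -> count=0 queue=[T4,T5,T2] holders={T1}
Step 5: signal(T1) -> count=0 queue=[T5,T2] holders={T4}
Step 6: wait(T1) -> count=0 queue=[T5,T2,T1] holders={T4}
Step 7: wait(T3) -> count=0 queue=[T5,T2,T1,T3] holders={T4}
Step 8: signal(T4) -> count=0 queue=[T2,T1,T3] holders={T5}
Step 9: wait(T4) -> count=0 queue=[T2,T1,T3,T4] holders={T5}
Step 10: signal(T5) -> count=0 queue=[T1,T3,T4] holders={T2}
Step 11: signal(T2) -> count=0 queue=[T3,T4] holders={T1}
Step 12: wait(T2) -> count=0 queue=[T3,T4,T2] holders={T1}
Final holders: {T1} -> T2 not in holders

Answer: no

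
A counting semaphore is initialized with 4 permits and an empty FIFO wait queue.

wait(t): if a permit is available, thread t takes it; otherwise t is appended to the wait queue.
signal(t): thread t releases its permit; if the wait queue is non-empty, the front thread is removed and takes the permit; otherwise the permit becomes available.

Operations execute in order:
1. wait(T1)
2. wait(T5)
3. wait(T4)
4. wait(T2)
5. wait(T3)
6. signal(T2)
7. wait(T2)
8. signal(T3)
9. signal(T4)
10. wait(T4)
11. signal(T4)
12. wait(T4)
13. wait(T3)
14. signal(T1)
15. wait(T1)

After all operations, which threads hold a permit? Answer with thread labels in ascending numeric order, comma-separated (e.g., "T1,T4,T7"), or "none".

Answer: T2,T3,T4,T5

Derivation:
Step 1: wait(T1) -> count=3 queue=[] holders={T1}
Step 2: wait(T5) -> count=2 queue=[] holders={T1,T5}
Step 3: wait(T4) -> count=1 queue=[] holders={T1,T4,T5}
Step 4: wait(T2) -> count=0 queue=[] holders={T1,T2,T4,T5}
Step 5: wait(T3) -> count=0 queue=[T3] holders={T1,T2,T4,T5}
Step 6: signal(T2) -> count=0 queue=[] holders={T1,T3,T4,T5}
Step 7: wait(T2) -> count=0 queue=[T2] holders={T1,T3,T4,T5}
Step 8: signal(T3) -> count=0 queue=[] holders={T1,T2,T4,T5}
Step 9: signal(T4) -> count=1 queue=[] holders={T1,T2,T5}
Step 10: wait(T4) -> count=0 queue=[] holders={T1,T2,T4,T5}
Step 11: signal(T4) -> count=1 queue=[] holders={T1,T2,T5}
Step 12: wait(T4) -> count=0 queue=[] holders={T1,T2,T4,T5}
Step 13: wait(T3) -> count=0 queue=[T3] holders={T1,T2,T4,T5}
Step 14: signal(T1) -> count=0 queue=[] holders={T2,T3,T4,T5}
Step 15: wait(T1) -> count=0 queue=[T1] holders={T2,T3,T4,T5}
Final holders: T2,T3,T4,T5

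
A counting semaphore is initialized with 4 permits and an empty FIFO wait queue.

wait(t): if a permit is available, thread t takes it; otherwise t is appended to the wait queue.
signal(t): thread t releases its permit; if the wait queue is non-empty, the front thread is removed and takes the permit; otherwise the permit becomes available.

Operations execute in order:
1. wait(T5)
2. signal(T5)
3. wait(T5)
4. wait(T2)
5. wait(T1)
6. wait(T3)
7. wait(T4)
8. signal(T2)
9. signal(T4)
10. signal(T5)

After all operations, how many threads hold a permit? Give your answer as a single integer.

Answer: 2

Derivation:
Step 1: wait(T5) -> count=3 queue=[] holders={T5}
Step 2: signal(T5) -> count=4 queue=[] holders={none}
Step 3: wait(T5) -> count=3 queue=[] holders={T5}
Step 4: wait(T2) -> count=2 queue=[] holders={T2,T5}
Step 5: wait(T1) -> count=1 queue=[] holders={T1,T2,T5}
Step 6: wait(T3) -> count=0 queue=[] holders={T1,T2,T3,T5}
Step 7: wait(T4) -> count=0 queue=[T4] holders={T1,T2,T3,T5}
Step 8: signal(T2) -> count=0 queue=[] holders={T1,T3,T4,T5}
Step 9: signal(T4) -> count=1 queue=[] holders={T1,T3,T5}
Step 10: signal(T5) -> count=2 queue=[] holders={T1,T3}
Final holders: {T1,T3} -> 2 thread(s)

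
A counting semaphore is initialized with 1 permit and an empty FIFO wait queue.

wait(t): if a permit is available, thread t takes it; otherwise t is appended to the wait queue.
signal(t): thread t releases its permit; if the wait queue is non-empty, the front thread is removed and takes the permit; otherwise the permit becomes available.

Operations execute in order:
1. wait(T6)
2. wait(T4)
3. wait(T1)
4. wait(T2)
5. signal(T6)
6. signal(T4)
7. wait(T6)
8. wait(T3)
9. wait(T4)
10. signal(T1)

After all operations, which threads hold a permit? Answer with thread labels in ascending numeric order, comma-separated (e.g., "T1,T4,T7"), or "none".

Step 1: wait(T6) -> count=0 queue=[] holders={T6}
Step 2: wait(T4) -> count=0 queue=[T4] holders={T6}
Step 3: wait(T1) -> count=0 queue=[T4,T1] holders={T6}
Step 4: wait(T2) -> count=0 queue=[T4,T1,T2] holders={T6}
Step 5: signal(T6) -> count=0 queue=[T1,T2] holders={T4}
Step 6: signal(T4) -> count=0 queue=[T2] holders={T1}
Step 7: wait(T6) -> count=0 queue=[T2,T6] holders={T1}
Step 8: wait(T3) -> count=0 queue=[T2,T6,T3] holders={T1}
Step 9: wait(T4) -> count=0 queue=[T2,T6,T3,T4] holders={T1}
Step 10: signal(T1) -> count=0 queue=[T6,T3,T4] holders={T2}
Final holders: T2

Answer: T2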